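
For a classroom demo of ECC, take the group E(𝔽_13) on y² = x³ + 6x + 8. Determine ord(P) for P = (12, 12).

2P: tangent at (12, 12): λ = (3·12² + 6)/(2·12) ≡ 9/11. 11⁻¹ ≡ 6 (mod 13), so λ ≡ 9·6 ≡ 2.
  x = λ² - 12 - 12 = 4 - 24 ≡ 6; y = λ·(12 - 6) - 12 ≡ 0. → (6, 0)
3P: (6, 0) + (12, 12). λ = (12 - 0)/(12 - 6) ≡ 12/6 mod 13. 6⁻¹ ≡ 11 (mod 13) since 6·11 = 66 ≡ 1, so λ ≡ 2.
  x = λ² - 6 - 12 = 4 - 18 ≡ 12; y = λ·(6 - 12) - 0 ≡ 1. → (12, 1)
4P: (12, 1) + (12, 12): same x and y₁ ≡ -y₂, so the sum is O.
4P = O, so the order is 4.

4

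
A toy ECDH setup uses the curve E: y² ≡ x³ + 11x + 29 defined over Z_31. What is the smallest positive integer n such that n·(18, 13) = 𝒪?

2P: tangent at (18, 13): λ = (3·18² + 11)/(2·13) ≡ 22/26. 26⁻¹ ≡ 6 (mod 31), so λ ≡ 22·6 ≡ 8.
  x = λ² - 18 - 18 = 64 - 36 ≡ 28; y = λ·(18 - 28) - 13 ≡ 0. → (28, 0)
3P: (28, 0) + (18, 13). λ = (13 - 0)/(18 - 28) ≡ 13/21 mod 31. 21⁻¹ ≡ 3 (mod 31), so λ ≡ 8.
  x = λ² - 28 - 18 = 64 - 46 ≡ 18; y = λ·(28 - 18) - 0 ≡ 18. → (18, 18)
4P: (18, 18) + (18, 13): same x and y₁ ≡ -y₂, so the sum is 𝒪.
4P = 𝒪, so the order is 4.

4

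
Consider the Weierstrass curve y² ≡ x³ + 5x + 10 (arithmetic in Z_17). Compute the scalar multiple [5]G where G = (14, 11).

Repeated addition: build up to 5G.
2G: tangent at (14, 11): λ = (3·14² + 5)/(2·11) ≡ 15/5. 5⁻¹ ≡ 7 (mod 17), so λ ≡ 15·7 ≡ 3.
  x = λ² - 14 - 14 = 9 - 28 ≡ 15; y = λ·(14 - 15) - 11 ≡ 3. → (15, 3)
3G: (15, 3) + (14, 11). λ = (11 - 3)/(14 - 15) ≡ 8/16 mod 17. 16⁻¹ ≡ 16 (mod 17), so λ ≡ 9.
  x = λ² - 15 - 14 = 81 - 29 ≡ 1; y = λ·(15 - 1) - 3 ≡ 4. → (1, 4)
4G: (1, 4) + (14, 11). λ = (11 - 4)/(14 - 1) ≡ 7/13 mod 17. 13⁻¹ ≡ 4 (mod 17), so λ ≡ 11.
  x = λ² - 1 - 14 = 121 - 15 ≡ 4; y = λ·(1 - 4) - 4 ≡ 14. → (4, 14)
5G: (4, 14) + (14, 11). λ = (11 - 14)/(14 - 4) ≡ 14/10 mod 17. 10⁻¹ ≡ 12 (mod 17) since 10·12 = 120 ≡ 1, so λ ≡ 15.
  x = λ² - 4 - 14 = 225 - 18 ≡ 3; y = λ·(4 - 3) - 14 ≡ 1. → (3, 1)

(3, 1)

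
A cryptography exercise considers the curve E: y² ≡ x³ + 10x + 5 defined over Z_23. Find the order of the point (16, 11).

2P: tangent at (16, 11): λ = (3·16² + 10)/(2·11) ≡ 19/22. 22⁻¹ ≡ 22 (mod 23), so λ ≡ 19·22 ≡ 4.
  x = λ² - 16 - 16 = 16 - 32 ≡ 7; y = λ·(16 - 7) - 11 ≡ 2. → (7, 2)
3P: (7, 2) + (16, 11). λ = (11 - 2)/(16 - 7) ≡ 9/9 mod 23. 9⁻¹ ≡ 18 (mod 23), so λ ≡ 1.
  x = λ² - 7 - 16 = 1 - 23 ≡ 1; y = λ·(7 - 1) - 2 ≡ 4. → (1, 4)
4P: (1, 4) + (16, 11). λ = (11 - 4)/(16 - 1) ≡ 7/15 mod 23. 15⁻¹ ≡ 20 (mod 23), so λ ≡ 2.
  x = λ² - 1 - 16 = 4 - 17 ≡ 10; y = λ·(1 - 10) - 4 ≡ 1. → (10, 1)
5P: (10, 1) + (16, 11). λ = (11 - 1)/(16 - 10) ≡ 10/6 mod 23. 6⁻¹ ≡ 4 (mod 23) since 6·4 = 24 ≡ 1, so λ ≡ 17.
  x = λ² - 10 - 16 = 289 - 26 ≡ 10; y = λ·(10 - 10) - 1 ≡ 22. → (10, 22)
6P: (10, 22) + (16, 11). λ = (11 - 22)/(16 - 10) ≡ 12/6 mod 23. 6⁻¹ ≡ 4 (mod 23), so λ ≡ 2.
  x = λ² - 10 - 16 = 4 - 26 ≡ 1; y = λ·(10 - 1) - 22 ≡ 19. → (1, 19)
7P: (1, 19) + (16, 11). λ = (11 - 19)/(16 - 1) ≡ 15/15 mod 23. 15⁻¹ ≡ 20 (mod 23), so λ ≡ 1.
  x = λ² - 1 - 16 = 1 - 17 ≡ 7; y = λ·(1 - 7) - 19 ≡ 21. → (7, 21)
8P: (7, 21) + (16, 11). λ = (11 - 21)/(16 - 7) ≡ 13/9 mod 23. 9⁻¹ ≡ 18 (mod 23), so λ ≡ 4.
  x = λ² - 7 - 16 = 16 - 23 ≡ 16; y = λ·(7 - 16) - 21 ≡ 12. → (16, 12)
9P: (16, 12) + (16, 11): same x and y₁ ≡ -y₂, so the sum is O.
9P = O, so the order is 9.

9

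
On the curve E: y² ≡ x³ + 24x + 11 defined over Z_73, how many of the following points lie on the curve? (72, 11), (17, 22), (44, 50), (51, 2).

(72, 11): 11² ≡ 48, rhs ≡ 59 → off.
(17, 22): 22² ≡ 46, rhs ≡ 3 → off.
(44, 50): 50² ≡ 18, rhs ≡ 38 → off.
(51, 2): 2² ≡ 4, rhs ≡ 4 → on.

1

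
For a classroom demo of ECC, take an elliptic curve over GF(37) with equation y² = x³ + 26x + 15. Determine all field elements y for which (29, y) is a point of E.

none

x³ + 26x + 15 = 25158 ≡ 35 (mod 37).
35 is a non-residue mod 37; no y exists.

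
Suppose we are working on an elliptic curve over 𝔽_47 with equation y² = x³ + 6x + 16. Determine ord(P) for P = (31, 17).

4

2P: tangent at (31, 17): λ = (3·31² + 6)/(2·17) ≡ 22/34. 34⁻¹ ≡ 18 (mod 47), so λ ≡ 22·18 ≡ 20.
  x = λ² - 31 - 31 = 400 - 62 ≡ 9; y = λ·(31 - 9) - 17 ≡ 0. → (9, 0)
3P: (9, 0) + (31, 17). λ = (17 - 0)/(31 - 9) ≡ 17/22 mod 47. 22⁻¹ ≡ 15 (mod 47) since 22·15 = 330 ≡ 1, so λ ≡ 20.
  x = λ² - 9 - 31 = 400 - 40 ≡ 31; y = λ·(9 - 31) - 0 ≡ 30. → (31, 30)
4P: (31, 30) + (31, 17): same x and y₁ ≡ -y₂, so the sum is O.
4P = O, so the order is 4.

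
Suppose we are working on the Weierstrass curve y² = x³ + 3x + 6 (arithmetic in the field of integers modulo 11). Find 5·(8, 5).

(9, 5)

Write G = (8, 5).
Repeated addition: build up to 5G.
2G: tangent at (8, 5): λ = (3·8² + 3)/(2·5) ≡ 8/10. 10⁻¹ ≡ 10 (mod 11), so λ ≡ 8·10 ≡ 3.
  x = λ² - 8 - 8 = 9 - 16 ≡ 4; y = λ·(8 - 4) - 5 ≡ 7. → (4, 7)
3G: (4, 7) + (8, 5). λ = (5 - 7)/(8 - 4) ≡ 9/4 mod 11. 4⁻¹ ≡ 3 (mod 11), so λ ≡ 5.
  x = λ² - 4 - 8 = 25 - 12 ≡ 2; y = λ·(4 - 2) - 7 ≡ 3. → (2, 3)
4G: (2, 3) + (8, 5). λ = (5 - 3)/(8 - 2) ≡ 2/6 mod 11. 6⁻¹ ≡ 2 (mod 11), so λ ≡ 4.
  x = λ² - 2 - 8 = 16 - 10 ≡ 6; y = λ·(2 - 6) - 3 ≡ 3. → (6, 3)
5G: (6, 3) + (8, 5). λ = (5 - 3)/(8 - 6) ≡ 2/2 mod 11. 2⁻¹ ≡ 6 (mod 11), so λ ≡ 1.
  x = λ² - 6 - 8 = 1 - 14 ≡ 9; y = λ·(6 - 9) - 3 ≡ 5. → (9, 5)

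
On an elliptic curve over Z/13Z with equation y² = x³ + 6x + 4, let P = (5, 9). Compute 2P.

tangent at (5, 9): λ = (3·5² + 6)/(2·9) ≡ 3/5. 5⁻¹ ≡ 8 (mod 13) since 5·8 = 40 ≡ 1, so λ ≡ 3·8 ≡ 11.
  x = λ² - 5 - 5 = 121 - 10 ≡ 7; y = λ·(5 - 7) - 9 ≡ 8. → (7, 8)

(7, 8)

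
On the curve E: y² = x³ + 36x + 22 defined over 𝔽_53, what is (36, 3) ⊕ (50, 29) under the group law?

(36, 3) + (50, 29). λ = (29 - 3)/(50 - 36) ≡ 26/14 mod 53. 14⁻¹ ≡ 19 (mod 53), so λ ≡ 17.
  x = λ² - 36 - 50 = 289 - 86 ≡ 44; y = λ·(36 - 44) - 3 ≡ 20. → (44, 20)

(44, 20)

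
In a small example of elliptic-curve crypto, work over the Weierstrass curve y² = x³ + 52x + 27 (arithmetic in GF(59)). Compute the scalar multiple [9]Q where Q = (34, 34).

Double-and-add on 9 = (1001)₂. Start with Q = (34, 34) for the leading 1-bit.
double: tangent at (34, 34): λ = (3·34² + 52)/(2·34) ≡ 39/9. 9⁻¹ ≡ 46 (mod 59) since 9·46 = 414 ≡ 1, so λ ≡ 39·46 ≡ 24.
  x = λ² - 34 - 34 = 576 - 68 ≡ 36; y = λ·(34 - 36) - 34 ≡ 36. → (36, 36)
double: tangent at (36, 36): λ = (3·36² + 52)/(2·36) ≡ 46/13. 13⁻¹ ≡ 50 (mod 59), so λ ≡ 46·50 ≡ 58.
  x = λ² - 36 - 36 = 3364 - 72 ≡ 47; y = λ·(36 - 47) - 36 ≡ 34. → (47, 34)
double: tangent at (47, 34): λ = (3·47² + 52)/(2·34) ≡ 12/9. 9⁻¹ ≡ 46 (mod 59) since 9·46 = 414 ≡ 1, so λ ≡ 12·46 ≡ 21.
  x = λ² - 47 - 47 = 441 - 94 ≡ 52; y = λ·(47 - 52) - 34 ≡ 38. → (52, 38)
add Q: (52, 38) + (34, 34). λ = (34 - 38)/(34 - 52) ≡ 55/41 mod 59. 41⁻¹ ≡ 36 (mod 59), so λ ≡ 33.
  x = λ² - 52 - 34 = 1089 - 86 ≡ 0; y = λ·(52 - 0) - 38 ≡ 26. → (0, 26)

(0, 26)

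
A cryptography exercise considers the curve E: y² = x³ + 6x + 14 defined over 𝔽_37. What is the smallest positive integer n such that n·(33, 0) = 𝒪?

2

2P: (33, 0) + (33, 0): same x and y₁ ≡ -y₂, so the sum is 𝒪.
2P = 𝒪, so the order is 2.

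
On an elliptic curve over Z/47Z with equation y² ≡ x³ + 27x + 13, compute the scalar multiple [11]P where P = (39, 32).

(38, 34)

Double-and-add on 11 = (1011)₂. Start with P = (39, 32) for the leading 1-bit.
double: tangent at (39, 32): λ = (3·39² + 27)/(2·32) ≡ 31/17. 17⁻¹ ≡ 36 (mod 47), so λ ≡ 31·36 ≡ 35.
  x = λ² - 39 - 39 = 1225 - 78 ≡ 19; y = λ·(39 - 19) - 32 ≡ 10. → (19, 10)
double: tangent at (19, 10): λ = (3·19² + 27)/(2·10) ≡ 29/20. 20⁻¹ ≡ 40 (mod 47), so λ ≡ 29·40 ≡ 32.
  x = λ² - 19 - 19 = 1024 - 38 ≡ 46; y = λ·(19 - 46) - 10 ≡ 19. → (46, 19)
add P: (46, 19) + (39, 32). λ = (32 - 19)/(39 - 46) ≡ 13/40 mod 47. 40⁻¹ ≡ 20 (mod 47) since 40·20 = 800 ≡ 1, so λ ≡ 25.
  x = λ² - 46 - 39 = 625 - 85 ≡ 23; y = λ·(46 - 23) - 19 ≡ 39. → (23, 39)
double: tangent at (23, 39): λ = (3·23² + 27)/(2·39) ≡ 16/31. 31⁻¹ ≡ 44 (mod 47) since 31·44 = 1364 ≡ 1, so λ ≡ 16·44 ≡ 46.
  x = λ² - 23 - 23 = 2116 - 46 ≡ 2; y = λ·(23 - 2) - 39 ≡ 34. → (2, 34)
add P: (2, 34) + (39, 32). λ = (32 - 34)/(39 - 2) ≡ 45/37 mod 47. 37⁻¹ ≡ 14 (mod 47), so λ ≡ 19.
  x = λ² - 2 - 39 = 361 - 41 ≡ 38; y = λ·(2 - 38) - 34 ≡ 34. → (38, 34)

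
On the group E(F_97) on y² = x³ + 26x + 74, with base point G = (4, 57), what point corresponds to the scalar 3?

Repeated addition: build up to 3G.
2G: tangent at (4, 57): λ = (3·4² + 26)/(2·57) ≡ 74/17. 17⁻¹ ≡ 40 (mod 97), so λ ≡ 74·40 ≡ 50.
  x = λ² - 4 - 4 = 2500 - 8 ≡ 67; y = λ·(4 - 67) - 57 ≡ 91. → (67, 91)
3G: (67, 91) + (4, 57). λ = (57 - 91)/(4 - 67) ≡ 63/34 mod 97. 34⁻¹ ≡ 20 (mod 97) since 34·20 = 680 ≡ 1, so λ ≡ 96.
  x = λ² - 67 - 4 = 9216 - 71 ≡ 27; y = λ·(67 - 27) - 91 ≡ 63. → (27, 63)

(27, 63)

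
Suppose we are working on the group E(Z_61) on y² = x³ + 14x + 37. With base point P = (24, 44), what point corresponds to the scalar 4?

Repeated addition: build up to 4P.
2P: tangent at (24, 44): λ = (3·24² + 14)/(2·44) ≡ 34/27. 27⁻¹ ≡ 52 (mod 61), so λ ≡ 34·52 ≡ 60.
  x = λ² - 24 - 24 = 3600 - 48 ≡ 14; y = λ·(24 - 14) - 44 ≡ 7. → (14, 7)
3P: (14, 7) + (24, 44). λ = (44 - 7)/(24 - 14) ≡ 37/10 mod 61. 10⁻¹ ≡ 55 (mod 61) since 10·55 = 550 ≡ 1, so λ ≡ 22.
  x = λ² - 14 - 24 = 484 - 38 ≡ 19; y = λ·(14 - 19) - 7 ≡ 5. → (19, 5)
4P: (19, 5) + (24, 44). λ = (44 - 5)/(24 - 19) ≡ 39/5 mod 61. 5⁻¹ ≡ 49 (mod 61), so λ ≡ 20.
  x = λ² - 19 - 24 = 400 - 43 ≡ 52; y = λ·(19 - 52) - 5 ≡ 6. → (52, 6)

(52, 6)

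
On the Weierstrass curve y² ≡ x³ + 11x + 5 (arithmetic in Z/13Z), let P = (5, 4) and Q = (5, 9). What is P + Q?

O

The two points share x = 5 and their y-coordinates satisfy 4 + 9 ≡ 0 (mod 13), so they are inverses. Their sum is O.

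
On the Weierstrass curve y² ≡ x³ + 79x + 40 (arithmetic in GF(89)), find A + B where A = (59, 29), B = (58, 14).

(59, 29) + (58, 14). λ = (14 - 29)/(58 - 59) ≡ 74/88 mod 89. 88⁻¹ ≡ 88 (mod 89), so λ ≡ 15.
  x = λ² - 59 - 58 = 225 - 117 ≡ 19; y = λ·(59 - 19) - 29 ≡ 37. → (19, 37)

(19, 37)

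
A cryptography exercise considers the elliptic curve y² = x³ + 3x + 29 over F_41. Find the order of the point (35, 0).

2P: (35, 0) + (35, 0): same x and y₁ ≡ -y₂, so the sum is the point at infinity.
2P = the point at infinity, so the order is 2.

2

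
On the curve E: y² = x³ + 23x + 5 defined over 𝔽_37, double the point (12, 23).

(25, 31)

tangent at (12, 23): λ = (3·12² + 23)/(2·23) ≡ 11/9. 9⁻¹ ≡ 33 (mod 37), so λ ≡ 11·33 ≡ 30.
  x = λ² - 12 - 12 = 900 - 24 ≡ 25; y = λ·(12 - 25) - 23 ≡ 31. → (25, 31)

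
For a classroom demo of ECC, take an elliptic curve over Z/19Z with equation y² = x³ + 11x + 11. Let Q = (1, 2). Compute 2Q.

tangent at (1, 2): λ = (3·1² + 11)/(2·2) ≡ 14/4. 4⁻¹ ≡ 5 (mod 19), so λ ≡ 14·5 ≡ 13.
  x = λ² - 1 - 1 = 169 - 2 ≡ 15; y = λ·(1 - 15) - 2 ≡ 6. → (15, 6)

(15, 6)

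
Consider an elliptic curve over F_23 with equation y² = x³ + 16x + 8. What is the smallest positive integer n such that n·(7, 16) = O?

9

2P: tangent at (7, 16): λ = (3·7² + 16)/(2·16) ≡ 2/9. 9⁻¹ ≡ 18 (mod 23), so λ ≡ 2·18 ≡ 13.
  x = λ² - 7 - 7 = 169 - 14 ≡ 17; y = λ·(7 - 17) - 16 ≡ 15. → (17, 15)
3P: (17, 15) + (7, 16). λ = (16 - 15)/(7 - 17) ≡ 1/13 mod 23. 13⁻¹ ≡ 16 (mod 23) since 13·16 = 208 ≡ 1, so λ ≡ 16.
  x = λ² - 17 - 7 = 256 - 24 ≡ 2; y = λ·(17 - 2) - 15 ≡ 18. → (2, 18)
4P: (2, 18) + (7, 16). λ = (16 - 18)/(7 - 2) ≡ 21/5 mod 23. 5⁻¹ ≡ 14 (mod 23), so λ ≡ 18.
  x = λ² - 2 - 7 = 324 - 9 ≡ 16; y = λ·(2 - 16) - 18 ≡ 6. → (16, 6)
5P: (16, 6) + (7, 16). λ = (16 - 6)/(7 - 16) ≡ 10/14 mod 23. 14⁻¹ ≡ 5 (mod 23), so λ ≡ 4.
  x = λ² - 16 - 7 = 16 - 23 ≡ 16; y = λ·(16 - 16) - 6 ≡ 17. → (16, 17)
6P: (16, 17) + (7, 16). λ = (16 - 17)/(7 - 16) ≡ 22/14 mod 23. 14⁻¹ ≡ 5 (mod 23), so λ ≡ 18.
  x = λ² - 16 - 7 = 324 - 23 ≡ 2; y = λ·(16 - 2) - 17 ≡ 5. → (2, 5)
7P: (2, 5) + (7, 16). λ = (16 - 5)/(7 - 2) ≡ 11/5 mod 23. 5⁻¹ ≡ 14 (mod 23), so λ ≡ 16.
  x = λ² - 2 - 7 = 256 - 9 ≡ 17; y = λ·(2 - 17) - 5 ≡ 8. → (17, 8)
8P: (17, 8) + (7, 16). λ = (16 - 8)/(7 - 17) ≡ 8/13 mod 23. 13⁻¹ ≡ 16 (mod 23) since 13·16 = 208 ≡ 1, so λ ≡ 13.
  x = λ² - 17 - 7 = 169 - 24 ≡ 7; y = λ·(17 - 7) - 8 ≡ 7. → (7, 7)
9P: (7, 7) + (7, 16): same x and y₁ ≡ -y₂, so the sum is O.
9P = O, so the order is 9.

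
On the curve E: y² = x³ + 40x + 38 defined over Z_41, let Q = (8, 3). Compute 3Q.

(6, 24)

Repeated addition: build up to 3Q.
2Q: tangent at (8, 3): λ = (3·8² + 40)/(2·3) ≡ 27/6. 6⁻¹ ≡ 7 (mod 41), so λ ≡ 27·7 ≡ 25.
  x = λ² - 8 - 8 = 625 - 16 ≡ 35; y = λ·(8 - 35) - 3 ≡ 19. → (35, 19)
3Q: (35, 19) + (8, 3). λ = (3 - 19)/(8 - 35) ≡ 25/14 mod 41. 14⁻¹ ≡ 3 (mod 41), so λ ≡ 34.
  x = λ² - 35 - 8 = 1156 - 43 ≡ 6; y = λ·(35 - 6) - 19 ≡ 24. → (6, 24)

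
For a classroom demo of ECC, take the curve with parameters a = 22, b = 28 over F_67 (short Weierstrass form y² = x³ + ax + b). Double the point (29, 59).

tangent at (29, 59): λ = (3·29² + 22)/(2·59) ≡ 66/51. 51⁻¹ ≡ 46 (mod 67), so λ ≡ 66·46 ≡ 21.
  x = λ² - 29 - 29 = 441 - 58 ≡ 48; y = λ·(29 - 48) - 59 ≡ 11. → (48, 11)

(48, 11)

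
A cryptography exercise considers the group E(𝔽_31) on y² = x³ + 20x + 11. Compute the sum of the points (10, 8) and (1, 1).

(3, 25)

(10, 8) + (1, 1). λ = (1 - 8)/(1 - 10) ≡ 24/22 mod 31. 22⁻¹ ≡ 24 (mod 31), so λ ≡ 18.
  x = λ² - 10 - 1 = 324 - 11 ≡ 3; y = λ·(10 - 3) - 8 ≡ 25. → (3, 25)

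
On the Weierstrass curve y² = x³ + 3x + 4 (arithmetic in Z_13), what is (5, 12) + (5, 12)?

tangent at (5, 12): λ = (3·5² + 3)/(2·12) ≡ 0/11. 11⁻¹ ≡ 6 (mod 13), so λ ≡ 0·6 ≡ 0.
  x = λ² - 5 - 5 = 0 - 10 ≡ 3; y = λ·(5 - 3) - 12 ≡ 1. → (3, 1)

(3, 1)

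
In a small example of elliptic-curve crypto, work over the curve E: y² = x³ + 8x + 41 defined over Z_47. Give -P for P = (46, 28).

(46, 19)

-(46, 28) = (46, -28 mod 47) = (46, 19).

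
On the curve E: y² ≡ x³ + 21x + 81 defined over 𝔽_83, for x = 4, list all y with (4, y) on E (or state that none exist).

35, 48

x³ + 21x + 81 = 229 ≡ 63 (mod 83).
Square roots of 63 mod 83: 35 and 48 (since 35² = 1225 ≡ 63).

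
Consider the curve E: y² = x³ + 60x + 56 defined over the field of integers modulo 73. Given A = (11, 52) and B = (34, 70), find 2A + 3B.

(2, 44)

First 2A:
Repeated addition: build up to 2A.
2A: tangent at (11, 52): λ = (3·11² + 60)/(2·52) ≡ 58/31. 31⁻¹ ≡ 33 (mod 73), so λ ≡ 58·33 ≡ 16.
  x = λ² - 11 - 11 = 256 - 22 ≡ 15; y = λ·(11 - 15) - 52 ≡ 30. → (15, 30)
2A = (15, 30).
Next 3B:
Repeated addition: build up to 3B.
2B: tangent at (34, 70): λ = (3·34² + 60)/(2·70) ≡ 24/67. 67⁻¹ ≡ 12 (mod 73), so λ ≡ 24·12 ≡ 69.
  x = λ² - 34 - 34 = 4761 - 68 ≡ 21; y = λ·(34 - 21) - 70 ≡ 24. → (21, 24)
3B: (21, 24) + (34, 70). λ = (70 - 24)/(34 - 21) ≡ 46/13 mod 73. 13⁻¹ ≡ 45 (mod 73), so λ ≡ 26.
  x = λ² - 21 - 34 = 676 - 55 ≡ 37; y = λ·(21 - 37) - 24 ≡ 71. → (37, 71)
3B = (37, 71).
Finally 2A + 3B:
(15, 30) + (37, 71). λ = (71 - 30)/(37 - 15) ≡ 41/22 mod 73. 22⁻¹ ≡ 10 (mod 73), so λ ≡ 45.
  x = λ² - 15 - 37 = 2025 - 52 ≡ 2; y = λ·(15 - 2) - 30 ≡ 44. → (2, 44)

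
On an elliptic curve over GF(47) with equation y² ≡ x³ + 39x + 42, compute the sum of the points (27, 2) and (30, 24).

(2, 9)

(27, 2) + (30, 24). λ = (24 - 2)/(30 - 27) ≡ 22/3 mod 47. 3⁻¹ ≡ 16 (mod 47) since 3·16 = 48 ≡ 1, so λ ≡ 23.
  x = λ² - 27 - 30 = 529 - 57 ≡ 2; y = λ·(27 - 2) - 2 ≡ 9. → (2, 9)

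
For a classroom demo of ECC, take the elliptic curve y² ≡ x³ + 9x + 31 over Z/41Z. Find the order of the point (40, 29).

2P: tangent at (40, 29): λ = (3·40² + 9)/(2·29) ≡ 12/17. 17⁻¹ ≡ 29 (mod 41) since 17·29 = 493 ≡ 1, so λ ≡ 12·29 ≡ 20.
  x = λ² - 40 - 40 = 400 - 80 ≡ 33; y = λ·(40 - 33) - 29 ≡ 29. → (33, 29)
3P: (33, 29) + (40, 29). λ = (29 - 29)/(40 - 33) ≡ 0/7 mod 41. 7⁻¹ ≡ 6 (mod 41) since 7·6 = 42 ≡ 1, so λ ≡ 0.
  x = λ² - 33 - 40 = 0 - 73 ≡ 9; y = λ·(33 - 9) - 29 ≡ 12. → (9, 12)
4P: (9, 12) + (40, 29). λ = (29 - 12)/(40 - 9) ≡ 17/31 mod 41. 31⁻¹ ≡ 4 (mod 41), so λ ≡ 27.
  x = λ² - 9 - 40 = 729 - 49 ≡ 24; y = λ·(9 - 24) - 12 ≡ 34. → (24, 34)
5P: (24, 34) + (40, 29). λ = (29 - 34)/(40 - 24) ≡ 36/16 mod 41. 16⁻¹ ≡ 18 (mod 41), so λ ≡ 33.
  x = λ² - 24 - 40 = 1089 - 64 ≡ 0; y = λ·(24 - 0) - 34 ≡ 20. → (0, 20)
6P: (0, 20) + (40, 29). λ = (29 - 20)/(40 - 0) ≡ 9/40 mod 41. 40⁻¹ ≡ 40 (mod 41), so λ ≡ 32.
  x = λ² - 0 - 40 = 1024 - 40 ≡ 0; y = λ·(0 - 0) - 20 ≡ 21. → (0, 21)
7P: (0, 21) + (40, 29). λ = (29 - 21)/(40 - 0) ≡ 8/40 mod 41. 40⁻¹ ≡ 40 (mod 41), so λ ≡ 33.
  x = λ² - 0 - 40 = 1089 - 40 ≡ 24; y = λ·(0 - 24) - 21 ≡ 7. → (24, 7)
8P: (24, 7) + (40, 29). λ = (29 - 7)/(40 - 24) ≡ 22/16 mod 41. 16⁻¹ ≡ 18 (mod 41) since 16·18 = 288 ≡ 1, so λ ≡ 27.
  x = λ² - 24 - 40 = 729 - 64 ≡ 9; y = λ·(24 - 9) - 7 ≡ 29. → (9, 29)
9P: (9, 29) + (40, 29). λ = (29 - 29)/(40 - 9) ≡ 0/31 mod 41. 31⁻¹ ≡ 4 (mod 41), so λ ≡ 0.
  x = λ² - 9 - 40 = 0 - 49 ≡ 33; y = λ·(9 - 33) - 29 ≡ 12. → (33, 12)
10P: (33, 12) + (40, 29). λ = (29 - 12)/(40 - 33) ≡ 17/7 mod 41. 7⁻¹ ≡ 6 (mod 41) since 7·6 = 42 ≡ 1, so λ ≡ 20.
  x = λ² - 33 - 40 = 400 - 73 ≡ 40; y = λ·(33 - 40) - 12 ≡ 12. → (40, 12)
11P: (40, 12) + (40, 29): same x and y₁ ≡ -y₂, so the sum is O.
11P = O, so the order is 11.

11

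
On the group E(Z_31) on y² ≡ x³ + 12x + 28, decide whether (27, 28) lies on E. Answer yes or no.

y² = 28² ≡ 9; x³ + 12x + 28 = 20035 ≡ 9 (mod 31). 9 = 9.

yes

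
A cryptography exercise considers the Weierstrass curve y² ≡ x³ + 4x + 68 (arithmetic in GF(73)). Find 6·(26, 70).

Write P = (26, 70).
Repeated addition: build up to 6P.
2P: tangent at (26, 70): λ = (3·26² + 4)/(2·70) ≡ 61/67. 67⁻¹ ≡ 12 (mod 73) since 67·12 = 804 ≡ 1, so λ ≡ 61·12 ≡ 2.
  x = λ² - 26 - 26 = 4 - 52 ≡ 25; y = λ·(26 - 25) - 70 ≡ 5. → (25, 5)
3P: (25, 5) + (26, 70). λ = (70 - 5)/(26 - 25) ≡ 65/1 mod 73. 1⁻¹ ≡ 1 (mod 73) since 1·1 = 1 ≡ 1, so λ ≡ 65.
  x = λ² - 25 - 26 = 4225 - 51 ≡ 13; y = λ·(25 - 13) - 5 ≡ 45. → (13, 45)
4P: (13, 45) + (26, 70). λ = (70 - 45)/(26 - 13) ≡ 25/13 mod 73. 13⁻¹ ≡ 45 (mod 73) since 13·45 = 585 ≡ 1, so λ ≡ 30.
  x = λ² - 13 - 26 = 900 - 39 ≡ 58; y = λ·(13 - 58) - 45 ≡ 65. → (58, 65)
5P: (58, 65) + (26, 70). λ = (70 - 65)/(26 - 58) ≡ 5/41 mod 73. 41⁻¹ ≡ 57 (mod 73), so λ ≡ 66.
  x = λ² - 58 - 26 = 4356 - 84 ≡ 38; y = λ·(58 - 38) - 65 ≡ 14. → (38, 14)
6P: (38, 14) + (26, 70). λ = (70 - 14)/(26 - 38) ≡ 56/61 mod 73. 61⁻¹ ≡ 6 (mod 73), so λ ≡ 44.
  x = λ² - 38 - 26 = 1936 - 64 ≡ 47; y = λ·(38 - 47) - 14 ≡ 28. → (47, 28)

(47, 28)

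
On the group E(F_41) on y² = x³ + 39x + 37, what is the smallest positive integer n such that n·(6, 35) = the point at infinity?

11

2P: tangent at (6, 35): λ = (3·6² + 39)/(2·35) ≡ 24/29. 29⁻¹ ≡ 17 (mod 41), so λ ≡ 24·17 ≡ 39.
  x = λ² - 6 - 6 = 1521 - 12 ≡ 33; y = λ·(6 - 33) - 35 ≡ 19. → (33, 19)
3P: (33, 19) + (6, 35). λ = (35 - 19)/(6 - 33) ≡ 16/14 mod 41. 14⁻¹ ≡ 3 (mod 41), so λ ≡ 7.
  x = λ² - 33 - 6 = 49 - 39 ≡ 10; y = λ·(33 - 10) - 19 ≡ 19. → (10, 19)
4P: (10, 19) + (6, 35). λ = (35 - 19)/(6 - 10) ≡ 16/37 mod 41. 37⁻¹ ≡ 10 (mod 41), so λ ≡ 37.
  x = λ² - 10 - 6 = 1369 - 16 ≡ 0; y = λ·(10 - 0) - 19 ≡ 23. → (0, 23)
5P: (0, 23) + (6, 35). λ = (35 - 23)/(6 - 0) ≡ 12/6 mod 41. 6⁻¹ ≡ 7 (mod 41), so λ ≡ 2.
  x = λ² - 0 - 6 = 4 - 6 ≡ 39; y = λ·(0 - 39) - 23 ≡ 22. → (39, 22)
6P: (39, 22) + (6, 35). λ = (35 - 22)/(6 - 39) ≡ 13/8 mod 41. 8⁻¹ ≡ 36 (mod 41), so λ ≡ 17.
  x = λ² - 39 - 6 = 289 - 45 ≡ 39; y = λ·(39 - 39) - 22 ≡ 19. → (39, 19)
7P: (39, 19) + (6, 35). λ = (35 - 19)/(6 - 39) ≡ 16/8 mod 41. 8⁻¹ ≡ 36 (mod 41), so λ ≡ 2.
  x = λ² - 39 - 6 = 4 - 45 ≡ 0; y = λ·(39 - 0) - 19 ≡ 18. → (0, 18)
8P: (0, 18) + (6, 35). λ = (35 - 18)/(6 - 0) ≡ 17/6 mod 41. 6⁻¹ ≡ 7 (mod 41) since 6·7 = 42 ≡ 1, so λ ≡ 37.
  x = λ² - 0 - 6 = 1369 - 6 ≡ 10; y = λ·(0 - 10) - 18 ≡ 22. → (10, 22)
9P: (10, 22) + (6, 35). λ = (35 - 22)/(6 - 10) ≡ 13/37 mod 41. 37⁻¹ ≡ 10 (mod 41), so λ ≡ 7.
  x = λ² - 10 - 6 = 49 - 16 ≡ 33; y = λ·(10 - 33) - 22 ≡ 22. → (33, 22)
10P: (33, 22) + (6, 35). λ = (35 - 22)/(6 - 33) ≡ 13/14 mod 41. 14⁻¹ ≡ 3 (mod 41) since 14·3 = 42 ≡ 1, so λ ≡ 39.
  x = λ² - 33 - 6 = 1521 - 39 ≡ 6; y = λ·(33 - 6) - 22 ≡ 6. → (6, 6)
11P: (6, 6) + (6, 35): same x and y₁ ≡ -y₂, so the sum is the point at infinity.
11P = the point at infinity, so the order is 11.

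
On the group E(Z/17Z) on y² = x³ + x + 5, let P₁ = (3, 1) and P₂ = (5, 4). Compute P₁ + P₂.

(7, 10)

(3, 1) + (5, 4). λ = (4 - 1)/(5 - 3) ≡ 3/2 mod 17. 2⁻¹ ≡ 9 (mod 17) since 2·9 = 18 ≡ 1, so λ ≡ 10.
  x = λ² - 3 - 5 = 100 - 8 ≡ 7; y = λ·(3 - 7) - 1 ≡ 10. → (7, 10)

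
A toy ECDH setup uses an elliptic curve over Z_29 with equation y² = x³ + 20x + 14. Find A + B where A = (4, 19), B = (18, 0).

(1, 8)

(4, 19) + (18, 0). λ = (0 - 19)/(18 - 4) ≡ 10/14 mod 29. 14⁻¹ ≡ 27 (mod 29), so λ ≡ 9.
  x = λ² - 4 - 18 = 81 - 22 ≡ 1; y = λ·(4 - 1) - 19 ≡ 8. → (1, 8)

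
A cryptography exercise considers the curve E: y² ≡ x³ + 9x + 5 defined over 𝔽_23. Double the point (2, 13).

(22, 8)

tangent at (2, 13): λ = (3·2² + 9)/(2·13) ≡ 21/3. 3⁻¹ ≡ 8 (mod 23), so λ ≡ 21·8 ≡ 7.
  x = λ² - 2 - 2 = 49 - 4 ≡ 22; y = λ·(2 - 22) - 13 ≡ 8. → (22, 8)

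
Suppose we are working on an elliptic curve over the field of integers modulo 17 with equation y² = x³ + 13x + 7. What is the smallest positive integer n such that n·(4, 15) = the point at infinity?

5

2P: tangent at (4, 15): λ = (3·4² + 13)/(2·15) ≡ 10/13. 13⁻¹ ≡ 4 (mod 17) since 13·4 = 52 ≡ 1, so λ ≡ 10·4 ≡ 6.
  x = λ² - 4 - 4 = 36 - 8 ≡ 11; y = λ·(4 - 11) - 15 ≡ 11. → (11, 11)
3P: (11, 11) + (4, 15). λ = (15 - 11)/(4 - 11) ≡ 4/10 mod 17. 10⁻¹ ≡ 12 (mod 17) since 10·12 = 120 ≡ 1, so λ ≡ 14.
  x = λ² - 11 - 4 = 196 - 15 ≡ 11; y = λ·(11 - 11) - 11 ≡ 6. → (11, 6)
4P: (11, 6) + (4, 15). λ = (15 - 6)/(4 - 11) ≡ 9/10 mod 17. 10⁻¹ ≡ 12 (mod 17), so λ ≡ 6.
  x = λ² - 11 - 4 = 36 - 15 ≡ 4; y = λ·(11 - 4) - 6 ≡ 2. → (4, 2)
5P: (4, 2) + (4, 15): same x and y₁ ≡ -y₂, so the sum is the point at infinity.
5P = the point at infinity, so the order is 5.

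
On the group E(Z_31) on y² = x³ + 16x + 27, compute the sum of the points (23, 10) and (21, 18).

(3, 3)

(23, 10) + (21, 18). λ = (18 - 10)/(21 - 23) ≡ 8/29 mod 31. 29⁻¹ ≡ 15 (mod 31), so λ ≡ 27.
  x = λ² - 23 - 21 = 729 - 44 ≡ 3; y = λ·(23 - 3) - 10 ≡ 3. → (3, 3)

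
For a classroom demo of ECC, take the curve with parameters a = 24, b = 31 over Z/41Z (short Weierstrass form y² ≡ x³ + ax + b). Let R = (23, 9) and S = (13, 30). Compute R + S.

(23, 9) + (13, 30). λ = (30 - 9)/(13 - 23) ≡ 21/31 mod 41. 31⁻¹ ≡ 4 (mod 41) since 31·4 = 124 ≡ 1, so λ ≡ 2.
  x = λ² - 23 - 13 = 4 - 36 ≡ 9; y = λ·(23 - 9) - 9 ≡ 19. → (9, 19)

(9, 19)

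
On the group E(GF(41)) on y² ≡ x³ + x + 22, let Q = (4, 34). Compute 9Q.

Repeated addition: build up to 9Q.
2Q: tangent at (4, 34): λ = (3·4² + 1)/(2·34) ≡ 8/27. 27⁻¹ ≡ 38 (mod 41), so λ ≡ 8·38 ≡ 17.
  x = λ² - 4 - 4 = 289 - 8 ≡ 35; y = λ·(4 - 35) - 34 ≡ 13. → (35, 13)
3Q: (35, 13) + (4, 34). λ = (34 - 13)/(4 - 35) ≡ 21/10 mod 41. 10⁻¹ ≡ 37 (mod 41), so λ ≡ 39.
  x = λ² - 35 - 4 = 1521 - 39 ≡ 6; y = λ·(35 - 6) - 13 ≡ 11. → (6, 11)
4Q: (6, 11) + (4, 34). λ = (34 - 11)/(4 - 6) ≡ 23/39 mod 41. 39⁻¹ ≡ 20 (mod 41), so λ ≡ 9.
  x = λ² - 6 - 4 = 81 - 10 ≡ 30; y = λ·(6 - 30) - 11 ≡ 19. → (30, 19)
5Q: (30, 19) + (4, 34). λ = (34 - 19)/(4 - 30) ≡ 15/15 mod 41. 15⁻¹ ≡ 11 (mod 41), so λ ≡ 1.
  x = λ² - 30 - 4 = 1 - 34 ≡ 8; y = λ·(30 - 8) - 19 ≡ 3. → (8, 3)
6Q: (8, 3) + (4, 34). λ = (34 - 3)/(4 - 8) ≡ 31/37 mod 41. 37⁻¹ ≡ 10 (mod 41), so λ ≡ 23.
  x = λ² - 8 - 4 = 529 - 12 ≡ 25; y = λ·(8 - 25) - 3 ≡ 16. → (25, 16)
7Q: (25, 16) + (4, 34). λ = (34 - 16)/(4 - 25) ≡ 18/20 mod 41. 20⁻¹ ≡ 39 (mod 41), so λ ≡ 5.
  x = λ² - 25 - 4 = 25 - 29 ≡ 37; y = λ·(25 - 37) - 16 ≡ 6. → (37, 6)
8Q: (37, 6) + (4, 34). λ = (34 - 6)/(4 - 37) ≡ 28/8 mod 41. 8⁻¹ ≡ 36 (mod 41) since 8·36 = 288 ≡ 1, so λ ≡ 24.
  x = λ² - 37 - 4 = 576 - 41 ≡ 2; y = λ·(37 - 2) - 6 ≡ 14. → (2, 14)
9Q: (2, 14) + (4, 34). λ = (34 - 14)/(4 - 2) ≡ 20/2 mod 41. 2⁻¹ ≡ 21 (mod 41) since 2·21 = 42 ≡ 1, so λ ≡ 10.
  x = λ² - 2 - 4 = 100 - 6 ≡ 12; y = λ·(2 - 12) - 14 ≡ 9. → (12, 9)

(12, 9)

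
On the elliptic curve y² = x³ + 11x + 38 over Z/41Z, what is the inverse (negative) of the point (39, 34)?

(39, 7)

-(39, 34) = (39, -34 mod 41) = (39, 7).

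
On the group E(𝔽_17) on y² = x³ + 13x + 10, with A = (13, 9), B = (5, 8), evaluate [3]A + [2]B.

(3, 12)

First 3A:
Repeated addition: build up to 3A.
2A: tangent at (13, 9): λ = (3·13² + 13)/(2·9) ≡ 10/1. 1⁻¹ ≡ 1 (mod 17), so λ ≡ 10·1 ≡ 10.
  x = λ² - 13 - 13 = 100 - 26 ≡ 6; y = λ·(13 - 6) - 9 ≡ 10. → (6, 10)
3A: (6, 10) + (13, 9). λ = (9 - 10)/(13 - 6) ≡ 16/7 mod 17. 7⁻¹ ≡ 5 (mod 17), so λ ≡ 12.
  x = λ² - 6 - 13 = 144 - 19 ≡ 6; y = λ·(6 - 6) - 10 ≡ 7. → (6, 7)
3A = (6, 7).
Next 2B:
Repeated addition: build up to 2B.
2B: tangent at (5, 8): λ = (3·5² + 13)/(2·8) ≡ 3/16. 16⁻¹ ≡ 16 (mod 17) since 16·16 = 256 ≡ 1, so λ ≡ 3·16 ≡ 14.
  x = λ² - 5 - 5 = 196 - 10 ≡ 16; y = λ·(5 - 16) - 8 ≡ 8. → (16, 8)
2B = (16, 8).
Finally 3A + 2B:
(6, 7) + (16, 8). λ = (8 - 7)/(16 - 6) ≡ 1/10 mod 17. 10⁻¹ ≡ 12 (mod 17), so λ ≡ 12.
  x = λ² - 6 - 16 = 144 - 22 ≡ 3; y = λ·(6 - 3) - 7 ≡ 12. → (3, 12)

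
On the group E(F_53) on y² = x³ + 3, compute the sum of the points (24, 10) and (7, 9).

(11, 50)

(24, 10) + (7, 9). λ = (9 - 10)/(7 - 24) ≡ 52/36 mod 53. 36⁻¹ ≡ 28 (mod 53), so λ ≡ 25.
  x = λ² - 24 - 7 = 625 - 31 ≡ 11; y = λ·(24 - 11) - 10 ≡ 50. → (11, 50)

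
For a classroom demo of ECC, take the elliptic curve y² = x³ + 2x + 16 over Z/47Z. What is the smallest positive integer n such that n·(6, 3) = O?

9

2P: tangent at (6, 3): λ = (3·6² + 2)/(2·3) ≡ 16/6. 6⁻¹ ≡ 8 (mod 47), so λ ≡ 16·8 ≡ 34.
  x = λ² - 6 - 6 = 1156 - 12 ≡ 16; y = λ·(6 - 16) - 3 ≡ 33. → (16, 33)
3P: (16, 33) + (6, 3). λ = (3 - 33)/(6 - 16) ≡ 17/37 mod 47. 37⁻¹ ≡ 14 (mod 47), so λ ≡ 3.
  x = λ² - 16 - 6 = 9 - 22 ≡ 34; y = λ·(16 - 34) - 33 ≡ 7. → (34, 7)
4P: (34, 7) + (6, 3). λ = (3 - 7)/(6 - 34) ≡ 43/19 mod 47. 19⁻¹ ≡ 5 (mod 47), so λ ≡ 27.
  x = λ² - 34 - 6 = 729 - 40 ≡ 31; y = λ·(34 - 31) - 7 ≡ 27. → (31, 27)
5P: (31, 27) + (6, 3). λ = (3 - 27)/(6 - 31) ≡ 23/22 mod 47. 22⁻¹ ≡ 15 (mod 47), so λ ≡ 16.
  x = λ² - 31 - 6 = 256 - 37 ≡ 31; y = λ·(31 - 31) - 27 ≡ 20. → (31, 20)
6P: (31, 20) + (6, 3). λ = (3 - 20)/(6 - 31) ≡ 30/22 mod 47. 22⁻¹ ≡ 15 (mod 47), so λ ≡ 27.
  x = λ² - 31 - 6 = 729 - 37 ≡ 34; y = λ·(31 - 34) - 20 ≡ 40. → (34, 40)
7P: (34, 40) + (6, 3). λ = (3 - 40)/(6 - 34) ≡ 10/19 mod 47. 19⁻¹ ≡ 5 (mod 47), so λ ≡ 3.
  x = λ² - 34 - 6 = 9 - 40 ≡ 16; y = λ·(34 - 16) - 40 ≡ 14. → (16, 14)
8P: (16, 14) + (6, 3). λ = (3 - 14)/(6 - 16) ≡ 36/37 mod 47. 37⁻¹ ≡ 14 (mod 47), so λ ≡ 34.
  x = λ² - 16 - 6 = 1156 - 22 ≡ 6; y = λ·(16 - 6) - 14 ≡ 44. → (6, 44)
9P: (6, 44) + (6, 3): same x and y₁ ≡ -y₂, so the sum is O.
9P = O, so the order is 9.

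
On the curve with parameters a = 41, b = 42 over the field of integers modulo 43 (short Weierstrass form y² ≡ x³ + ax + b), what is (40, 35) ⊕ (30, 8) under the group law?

(22, 5)

(40, 35) + (30, 8). λ = (8 - 35)/(30 - 40) ≡ 16/33 mod 43. 33⁻¹ ≡ 30 (mod 43) since 33·30 = 990 ≡ 1, so λ ≡ 7.
  x = λ² - 40 - 30 = 49 - 70 ≡ 22; y = λ·(40 - 22) - 35 ≡ 5. → (22, 5)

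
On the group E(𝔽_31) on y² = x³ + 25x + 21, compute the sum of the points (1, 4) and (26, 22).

(13, 1)

(1, 4) + (26, 22). λ = (22 - 4)/(26 - 1) ≡ 18/25 mod 31. 25⁻¹ ≡ 5 (mod 31), so λ ≡ 28.
  x = λ² - 1 - 26 = 784 - 27 ≡ 13; y = λ·(1 - 13) - 4 ≡ 1. → (13, 1)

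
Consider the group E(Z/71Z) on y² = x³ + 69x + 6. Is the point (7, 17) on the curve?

y² = 17² ≡ 5; x³ + 69x + 6 = 832 ≡ 51 (mod 71). 5 ≠ 51.

no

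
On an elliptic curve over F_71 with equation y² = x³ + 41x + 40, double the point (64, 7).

(19, 9)

tangent at (64, 7): λ = (3·64² + 41)/(2·7) ≡ 46/14. 14⁻¹ ≡ 66 (mod 71), so λ ≡ 46·66 ≡ 54.
  x = λ² - 64 - 64 = 2916 - 128 ≡ 19; y = λ·(64 - 19) - 7 ≡ 9. → (19, 9)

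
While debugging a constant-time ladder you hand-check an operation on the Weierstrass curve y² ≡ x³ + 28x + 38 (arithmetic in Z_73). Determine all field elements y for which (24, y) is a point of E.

x³ + 28x + 38 = 14534 ≡ 7 (mod 73).
7 is a non-residue mod 73; no y exists.

none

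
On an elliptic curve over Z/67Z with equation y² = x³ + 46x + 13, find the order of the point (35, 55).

2P: tangent at (35, 55): λ = (3·35² + 46)/(2·55) ≡ 36/43. 43⁻¹ ≡ 53 (mod 67) since 43·53 = 2279 ≡ 1, so λ ≡ 36·53 ≡ 32.
  x = λ² - 35 - 35 = 1024 - 70 ≡ 16; y = λ·(35 - 16) - 55 ≡ 17. → (16, 17)
3P: (16, 17) + (35, 55). λ = (55 - 17)/(35 - 16) ≡ 38/19 mod 67. 19⁻¹ ≡ 60 (mod 67), so λ ≡ 2.
  x = λ² - 16 - 35 = 4 - 51 ≡ 20; y = λ·(16 - 20) - 17 ≡ 42. → (20, 42)
4P: (20, 42) + (35, 55). λ = (55 - 42)/(35 - 20) ≡ 13/15 mod 67. 15⁻¹ ≡ 9 (mod 67), so λ ≡ 50.
  x = λ² - 20 - 35 = 2500 - 55 ≡ 33; y = λ·(20 - 33) - 42 ≡ 45. → (33, 45)
5P: (33, 45) + (35, 55). λ = (55 - 45)/(35 - 33) ≡ 10/2 mod 67. 2⁻¹ ≡ 34 (mod 67), so λ ≡ 5.
  x = λ² - 33 - 35 = 25 - 68 ≡ 24; y = λ·(33 - 24) - 45 ≡ 0. → (24, 0)
6P: (24, 0) + (35, 55). λ = (55 - 0)/(35 - 24) ≡ 55/11 mod 67. 11⁻¹ ≡ 61 (mod 67), so λ ≡ 5.
  x = λ² - 24 - 35 = 25 - 59 ≡ 33; y = λ·(24 - 33) - 0 ≡ 22. → (33, 22)
7P: (33, 22) + (35, 55). λ = (55 - 22)/(35 - 33) ≡ 33/2 mod 67. 2⁻¹ ≡ 34 (mod 67), so λ ≡ 50.
  x = λ² - 33 - 35 = 2500 - 68 ≡ 20; y = λ·(33 - 20) - 22 ≡ 25. → (20, 25)
8P: (20, 25) + (35, 55). λ = (55 - 25)/(35 - 20) ≡ 30/15 mod 67. 15⁻¹ ≡ 9 (mod 67) since 15·9 = 135 ≡ 1, so λ ≡ 2.
  x = λ² - 20 - 35 = 4 - 55 ≡ 16; y = λ·(20 - 16) - 25 ≡ 50. → (16, 50)
9P: (16, 50) + (35, 55). λ = (55 - 50)/(35 - 16) ≡ 5/19 mod 67. 19⁻¹ ≡ 60 (mod 67), so λ ≡ 32.
  x = λ² - 16 - 35 = 1024 - 51 ≡ 35; y = λ·(16 - 35) - 50 ≡ 12. → (35, 12)
10P: (35, 12) + (35, 55): same x and y₁ ≡ -y₂, so the sum is 𝒪.
10P = 𝒪, so the order is 10.

10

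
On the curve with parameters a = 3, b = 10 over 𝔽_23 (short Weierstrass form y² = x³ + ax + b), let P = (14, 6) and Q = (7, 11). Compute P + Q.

(18, 10)

(14, 6) + (7, 11). λ = (11 - 6)/(7 - 14) ≡ 5/16 mod 23. 16⁻¹ ≡ 13 (mod 23), so λ ≡ 19.
  x = λ² - 14 - 7 = 361 - 21 ≡ 18; y = λ·(14 - 18) - 6 ≡ 10. → (18, 10)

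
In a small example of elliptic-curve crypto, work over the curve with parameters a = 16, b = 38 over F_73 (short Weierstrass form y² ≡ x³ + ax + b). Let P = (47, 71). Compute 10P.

Double-and-add on 10 = (1010)₂. Start with P = (47, 71) for the leading 1-bit.
double: tangent at (47, 71): λ = (3·47² + 16)/(2·71) ≡ 0/69. 69⁻¹ ≡ 18 (mod 73), so λ ≡ 0·18 ≡ 0.
  x = λ² - 47 - 47 = 0 - 94 ≡ 52; y = λ·(47 - 52) - 71 ≡ 2. → (52, 2)
double: tangent at (52, 2): λ = (3·52² + 16)/(2·2) ≡ 25/4. 4⁻¹ ≡ 55 (mod 73), so λ ≡ 25·55 ≡ 61.
  x = λ² - 52 - 52 = 3721 - 104 ≡ 40; y = λ·(52 - 40) - 2 ≡ 0. → (40, 0)
add P: (40, 0) + (47, 71). λ = (71 - 0)/(47 - 40) ≡ 71/7 mod 73. 7⁻¹ ≡ 21 (mod 73), so λ ≡ 31.
  x = λ² - 40 - 47 = 961 - 87 ≡ 71; y = λ·(40 - 71) - 0 ≡ 61. → (71, 61)
double: tangent at (71, 61): λ = (3·71² + 16)/(2·61) ≡ 28/49. 49⁻¹ ≡ 3 (mod 73) since 49·3 = 147 ≡ 1, so λ ≡ 28·3 ≡ 11.
  x = λ² - 71 - 71 = 121 - 142 ≡ 52; y = λ·(71 - 52) - 61 ≡ 2. → (52, 2)

(52, 2)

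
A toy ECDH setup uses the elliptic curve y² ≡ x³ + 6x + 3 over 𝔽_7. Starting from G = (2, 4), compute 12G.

Repeated addition: build up to 12G.
2G: tangent at (2, 4): λ = (3·2² + 6)/(2·4) ≡ 4/1. 1⁻¹ ≡ 1 (mod 7), so λ ≡ 4·1 ≡ 4.
  x = λ² - 2 - 2 = 16 - 4 ≡ 5; y = λ·(2 - 5) - 4 ≡ 5. → (5, 5)
3G: (5, 5) + (2, 4). λ = (4 - 5)/(2 - 5) ≡ 6/4 mod 7. 4⁻¹ ≡ 2 (mod 7) since 4·2 = 8 ≡ 1, so λ ≡ 5.
  x = λ² - 5 - 2 = 25 - 7 ≡ 4; y = λ·(5 - 4) - 5 ≡ 0. → (4, 0)
4G: (4, 0) + (2, 4). λ = (4 - 0)/(2 - 4) ≡ 4/5 mod 7. 5⁻¹ ≡ 3 (mod 7), so λ ≡ 5.
  x = λ² - 4 - 2 = 25 - 6 ≡ 5; y = λ·(4 - 5) - 0 ≡ 2. → (5, 2)
5G: (5, 2) + (2, 4). λ = (4 - 2)/(2 - 5) ≡ 2/4 mod 7. 4⁻¹ ≡ 2 (mod 7), so λ ≡ 4.
  x = λ² - 5 - 2 = 16 - 7 ≡ 2; y = λ·(5 - 2) - 2 ≡ 3. → (2, 3)
6G: (2, 3) + (2, 4): same x and y₁ ≡ -y₂, so the sum is 𝒪.
7G: 𝒪 + (2, 4) = (2, 4) (identity).
8G: tangent at (2, 4): λ = (3·2² + 6)/(2·4) ≡ 4/1. 1⁻¹ ≡ 1 (mod 7) since 1·1 = 1 ≡ 1, so λ ≡ 4·1 ≡ 4.
  x = λ² - 2 - 2 = 16 - 4 ≡ 5; y = λ·(2 - 5) - 4 ≡ 5. → (5, 5)
9G: (5, 5) + (2, 4). λ = (4 - 5)/(2 - 5) ≡ 6/4 mod 7. 4⁻¹ ≡ 2 (mod 7), so λ ≡ 5.
  x = λ² - 5 - 2 = 25 - 7 ≡ 4; y = λ·(5 - 4) - 5 ≡ 0. → (4, 0)
10G: (4, 0) + (2, 4). λ = (4 - 0)/(2 - 4) ≡ 4/5 mod 7. 5⁻¹ ≡ 3 (mod 7) since 5·3 = 15 ≡ 1, so λ ≡ 5.
  x = λ² - 4 - 2 = 25 - 6 ≡ 5; y = λ·(4 - 5) - 0 ≡ 2. → (5, 2)
11G: (5, 2) + (2, 4). λ = (4 - 2)/(2 - 5) ≡ 2/4 mod 7. 4⁻¹ ≡ 2 (mod 7) since 4·2 = 8 ≡ 1, so λ ≡ 4.
  x = λ² - 5 - 2 = 16 - 7 ≡ 2; y = λ·(5 - 2) - 2 ≡ 3. → (2, 3)
12G: (2, 3) + (2, 4): same x and y₁ ≡ -y₂, so the sum is 𝒪.

O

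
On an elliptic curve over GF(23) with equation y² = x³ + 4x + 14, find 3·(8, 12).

Write P = (8, 12).
Repeated addition: build up to 3P.
2P: tangent at (8, 12): λ = (3·8² + 4)/(2·12) ≡ 12/1. 1⁻¹ ≡ 1 (mod 23), so λ ≡ 12·1 ≡ 12.
  x = λ² - 8 - 8 = 144 - 16 ≡ 13; y = λ·(8 - 13) - 12 ≡ 20. → (13, 20)
3P: (13, 20) + (8, 12). λ = (12 - 20)/(8 - 13) ≡ 15/18 mod 23. 18⁻¹ ≡ 9 (mod 23), so λ ≡ 20.
  x = λ² - 13 - 8 = 400 - 21 ≡ 11; y = λ·(13 - 11) - 20 ≡ 20. → (11, 20)

(11, 20)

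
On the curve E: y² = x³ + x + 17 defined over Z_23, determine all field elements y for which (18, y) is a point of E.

5, 18

x³ + 1x + 17 = 5867 ≡ 2 (mod 23).
Square roots of 2 mod 23: 5 and 18 (since 5² = 25 ≡ 2).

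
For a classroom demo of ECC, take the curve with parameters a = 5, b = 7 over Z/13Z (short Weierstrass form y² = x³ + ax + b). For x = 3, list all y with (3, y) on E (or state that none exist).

x³ + 5x + 7 = 49 ≡ 10 (mod 13).
Square roots of 10 mod 13: 6 and 7 (since 6² = 36 ≡ 10).

6, 7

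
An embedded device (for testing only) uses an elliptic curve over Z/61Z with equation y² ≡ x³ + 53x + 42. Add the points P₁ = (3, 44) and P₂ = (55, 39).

(50, 18)

(3, 44) + (55, 39). λ = (39 - 44)/(55 - 3) ≡ 56/52 mod 61. 52⁻¹ ≡ 27 (mod 61), so λ ≡ 48.
  x = λ² - 3 - 55 = 2304 - 58 ≡ 50; y = λ·(3 - 50) - 44 ≡ 18. → (50, 18)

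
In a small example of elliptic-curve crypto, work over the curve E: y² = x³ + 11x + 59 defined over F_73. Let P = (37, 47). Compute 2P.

tangent at (37, 47): λ = (3·37² + 11)/(2·47) ≡ 30/21. 21⁻¹ ≡ 7 (mod 73) since 21·7 = 147 ≡ 1, so λ ≡ 30·7 ≡ 64.
  x = λ² - 37 - 37 = 4096 - 74 ≡ 7; y = λ·(37 - 7) - 47 ≡ 48. → (7, 48)

(7, 48)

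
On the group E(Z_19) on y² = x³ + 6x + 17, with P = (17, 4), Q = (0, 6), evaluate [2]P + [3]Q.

O

First 2P:
Repeated addition: build up to 2P.
2P: tangent at (17, 4): λ = (3·17² + 6)/(2·4) ≡ 18/8. 8⁻¹ ≡ 12 (mod 19), so λ ≡ 18·12 ≡ 7.
  x = λ² - 17 - 17 = 49 - 34 ≡ 15; y = λ·(17 - 15) - 4 ≡ 10. → (15, 10)
2P = (15, 10).
Next 3Q:
Repeated addition: build up to 3Q.
2Q: tangent at (0, 6): λ = (3·0² + 6)/(2·6) ≡ 6/12. 12⁻¹ ≡ 8 (mod 19) since 12·8 = 96 ≡ 1, so λ ≡ 6·8 ≡ 10.
  x = λ² - 0 - 0 = 100 - 0 ≡ 5; y = λ·(0 - 5) - 6 ≡ 1. → (5, 1)
3Q: (5, 1) + (0, 6). λ = (6 - 1)/(0 - 5) ≡ 5/14 mod 19. 14⁻¹ ≡ 15 (mod 19), so λ ≡ 18.
  x = λ² - 5 - 0 = 324 - 5 ≡ 15; y = λ·(5 - 15) - 1 ≡ 9. → (15, 9)
3Q = (15, 9).
Finally 2P + 3Q:
(15, 10) + (15, 9): same x and y₁ ≡ -y₂, so the sum is ∞.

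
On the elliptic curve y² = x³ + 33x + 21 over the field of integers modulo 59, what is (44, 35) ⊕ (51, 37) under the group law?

(58, 20)

(44, 35) + (51, 37). λ = (37 - 35)/(51 - 44) ≡ 2/7 mod 59. 7⁻¹ ≡ 17 (mod 59) since 7·17 = 119 ≡ 1, so λ ≡ 34.
  x = λ² - 44 - 51 = 1156 - 95 ≡ 58; y = λ·(44 - 58) - 35 ≡ 20. → (58, 20)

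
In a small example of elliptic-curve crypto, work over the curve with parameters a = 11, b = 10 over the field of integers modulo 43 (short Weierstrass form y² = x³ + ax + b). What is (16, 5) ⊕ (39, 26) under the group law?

(16, 5) + (39, 26). λ = (26 - 5)/(39 - 16) ≡ 21/23 mod 43. 23⁻¹ ≡ 15 (mod 43), so λ ≡ 14.
  x = λ² - 16 - 39 = 196 - 55 ≡ 12; y = λ·(16 - 12) - 5 ≡ 8. → (12, 8)

(12, 8)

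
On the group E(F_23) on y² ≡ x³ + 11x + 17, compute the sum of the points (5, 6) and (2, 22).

(5, 6) + (2, 22). λ = (22 - 6)/(2 - 5) ≡ 16/20 mod 23. 20⁻¹ ≡ 15 (mod 23), so λ ≡ 10.
  x = λ² - 5 - 2 = 100 - 7 ≡ 1; y = λ·(5 - 1) - 6 ≡ 11. → (1, 11)

(1, 11)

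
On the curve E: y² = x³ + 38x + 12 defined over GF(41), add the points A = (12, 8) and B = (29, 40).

(12, 8) + (29, 40). λ = (40 - 8)/(29 - 12) ≡ 32/17 mod 41. 17⁻¹ ≡ 29 (mod 41) since 17·29 = 493 ≡ 1, so λ ≡ 26.
  x = λ² - 12 - 29 = 676 - 41 ≡ 20; y = λ·(12 - 20) - 8 ≡ 30. → (20, 30)

(20, 30)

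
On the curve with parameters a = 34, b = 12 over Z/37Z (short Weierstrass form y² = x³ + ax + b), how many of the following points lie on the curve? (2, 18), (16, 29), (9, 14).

2

(2, 18): 18² ≡ 28, rhs ≡ 14 → off.
(16, 29): 29² ≡ 27, rhs ≡ 27 → on.
(9, 14): 14² ≡ 11, rhs ≡ 11 → on.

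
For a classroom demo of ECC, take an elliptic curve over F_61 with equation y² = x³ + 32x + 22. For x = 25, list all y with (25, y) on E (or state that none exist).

x³ + 32x + 22 = 16447 ≡ 38 (mod 61).
38 is a non-residue mod 61; no y exists.

none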